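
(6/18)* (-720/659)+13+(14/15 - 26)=-122879/9885 = -12.43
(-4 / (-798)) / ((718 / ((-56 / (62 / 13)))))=-52/634353 = 0.00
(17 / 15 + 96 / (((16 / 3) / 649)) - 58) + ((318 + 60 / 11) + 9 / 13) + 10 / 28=358847609/30030 = 11949.64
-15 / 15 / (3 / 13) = -13/3 = -4.33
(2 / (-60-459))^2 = 4/269361 = 0.00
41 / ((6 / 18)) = 123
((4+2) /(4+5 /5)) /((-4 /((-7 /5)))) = 21/50 = 0.42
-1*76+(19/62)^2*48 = -68704/961 = -71.49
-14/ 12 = -7/6 = -1.17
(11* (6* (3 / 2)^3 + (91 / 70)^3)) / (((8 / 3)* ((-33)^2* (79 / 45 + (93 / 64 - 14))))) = -67341/8546725 = -0.01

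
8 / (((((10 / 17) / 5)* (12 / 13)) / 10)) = 736.67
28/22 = 14/11 = 1.27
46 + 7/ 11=513/11 = 46.64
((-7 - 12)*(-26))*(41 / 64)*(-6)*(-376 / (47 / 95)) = 2886195/2 = 1443097.50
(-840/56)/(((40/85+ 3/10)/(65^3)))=-700293750/131 = -5345753.82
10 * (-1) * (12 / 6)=-20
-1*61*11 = -671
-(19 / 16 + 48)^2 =-619369/256 = -2419.41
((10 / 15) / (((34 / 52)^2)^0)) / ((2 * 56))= 1/168 = 0.01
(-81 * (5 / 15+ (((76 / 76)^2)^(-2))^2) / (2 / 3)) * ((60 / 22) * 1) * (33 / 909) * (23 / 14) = -18630/707 = -26.35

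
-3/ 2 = -1.50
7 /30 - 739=-22163/30 = -738.77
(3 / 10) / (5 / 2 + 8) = 1/35 = 0.03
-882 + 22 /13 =-11444/13 = -880.31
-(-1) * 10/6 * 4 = 20/3 = 6.67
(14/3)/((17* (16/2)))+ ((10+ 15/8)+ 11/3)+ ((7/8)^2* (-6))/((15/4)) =7319/510 = 14.35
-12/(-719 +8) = 0.02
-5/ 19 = -0.26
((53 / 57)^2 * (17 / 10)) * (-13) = -620789/32490 = -19.11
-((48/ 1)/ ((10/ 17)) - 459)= 1887/5 = 377.40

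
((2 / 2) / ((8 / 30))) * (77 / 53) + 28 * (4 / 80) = 6.85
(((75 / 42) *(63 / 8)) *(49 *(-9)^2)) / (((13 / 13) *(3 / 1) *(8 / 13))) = 3869775/128 = 30232.62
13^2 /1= 169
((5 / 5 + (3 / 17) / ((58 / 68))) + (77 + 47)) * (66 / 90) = 91.82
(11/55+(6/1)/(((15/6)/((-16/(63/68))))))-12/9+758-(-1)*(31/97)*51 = 7452548/10185 = 731.72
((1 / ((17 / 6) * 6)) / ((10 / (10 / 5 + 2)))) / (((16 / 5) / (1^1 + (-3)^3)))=-13/68 = -0.19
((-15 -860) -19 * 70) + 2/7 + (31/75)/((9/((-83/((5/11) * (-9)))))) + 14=-465602504/212625 = -2189.78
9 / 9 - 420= -419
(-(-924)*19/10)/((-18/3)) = -1463/5 = -292.60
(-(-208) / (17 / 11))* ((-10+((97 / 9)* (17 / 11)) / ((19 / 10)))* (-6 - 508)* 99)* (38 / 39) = 8230450.20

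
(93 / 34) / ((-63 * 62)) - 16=-22849/1428 = -16.00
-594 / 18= -33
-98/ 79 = -1.24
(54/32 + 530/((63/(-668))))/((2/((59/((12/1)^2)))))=-334113401/290304 = -1150.91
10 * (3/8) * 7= 105/4 = 26.25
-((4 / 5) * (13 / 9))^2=-2704/2025 = -1.34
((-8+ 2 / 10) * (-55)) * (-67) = -28743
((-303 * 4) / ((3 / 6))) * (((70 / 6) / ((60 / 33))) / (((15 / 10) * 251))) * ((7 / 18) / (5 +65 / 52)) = -435512/169425 = -2.57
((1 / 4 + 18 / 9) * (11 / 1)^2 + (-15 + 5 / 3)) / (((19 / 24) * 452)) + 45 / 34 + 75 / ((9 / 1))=1136626/109497 = 10.38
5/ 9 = 0.56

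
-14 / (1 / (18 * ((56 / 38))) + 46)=-7056/23203 = -0.30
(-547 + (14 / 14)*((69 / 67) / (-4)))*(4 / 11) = -146665/737 = -199.00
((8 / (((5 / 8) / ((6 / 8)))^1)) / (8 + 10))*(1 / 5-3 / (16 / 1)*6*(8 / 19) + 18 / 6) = 2072/1425 = 1.45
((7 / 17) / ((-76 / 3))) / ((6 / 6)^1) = -21/1292 = -0.02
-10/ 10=-1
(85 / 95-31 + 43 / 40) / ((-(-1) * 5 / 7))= -154441/3800 = -40.64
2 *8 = 16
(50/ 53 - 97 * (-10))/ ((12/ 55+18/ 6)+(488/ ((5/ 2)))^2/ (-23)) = -325484500/554272993 = -0.59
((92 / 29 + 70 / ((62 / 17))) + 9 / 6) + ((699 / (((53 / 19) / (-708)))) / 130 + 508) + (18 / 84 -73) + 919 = 289556373/21679385 = 13.36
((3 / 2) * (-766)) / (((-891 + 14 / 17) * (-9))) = -6511/45399 = -0.14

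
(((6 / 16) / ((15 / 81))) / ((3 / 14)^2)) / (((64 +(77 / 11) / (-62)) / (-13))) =-177723/19805 = -8.97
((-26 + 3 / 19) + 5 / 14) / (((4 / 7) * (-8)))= 6779/1216 = 5.57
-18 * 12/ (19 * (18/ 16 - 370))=1728/56069 = 0.03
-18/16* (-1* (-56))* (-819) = 51597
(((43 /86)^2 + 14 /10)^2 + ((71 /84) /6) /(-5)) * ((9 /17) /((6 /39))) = 882661/95200 = 9.27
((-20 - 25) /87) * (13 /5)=-39/29 = -1.34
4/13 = 0.31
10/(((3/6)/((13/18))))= 14.44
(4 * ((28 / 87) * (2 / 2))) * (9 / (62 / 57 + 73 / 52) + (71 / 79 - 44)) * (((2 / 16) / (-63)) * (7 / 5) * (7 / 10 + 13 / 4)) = 7679507/13767750 = 0.56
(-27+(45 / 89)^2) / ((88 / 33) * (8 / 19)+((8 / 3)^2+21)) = -36224982/39597079 = -0.91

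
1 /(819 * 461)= 1/377559 = 0.00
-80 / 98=-0.82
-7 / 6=-1.17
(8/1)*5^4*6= 30000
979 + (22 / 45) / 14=308396/315 = 979.03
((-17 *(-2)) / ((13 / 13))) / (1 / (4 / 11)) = 136/11 = 12.36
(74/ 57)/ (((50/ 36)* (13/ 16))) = 7104/6175 = 1.15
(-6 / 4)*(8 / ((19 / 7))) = -84/19 = -4.42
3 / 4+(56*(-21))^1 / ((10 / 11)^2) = -142221/100 = -1422.21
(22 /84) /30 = 11/1260 = 0.01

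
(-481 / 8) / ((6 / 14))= -3367/24 = -140.29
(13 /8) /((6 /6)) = 13/8 = 1.62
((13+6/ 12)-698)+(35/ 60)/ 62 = -509261/744 = -684.49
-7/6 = -1.17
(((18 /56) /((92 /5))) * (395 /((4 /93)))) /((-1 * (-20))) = 330615/41216 = 8.02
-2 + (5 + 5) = 8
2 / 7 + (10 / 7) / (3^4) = 172/567 = 0.30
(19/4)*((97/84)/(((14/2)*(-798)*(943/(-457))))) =44329/93153312 = 0.00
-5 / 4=-1.25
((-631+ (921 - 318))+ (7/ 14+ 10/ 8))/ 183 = -35/244 = -0.14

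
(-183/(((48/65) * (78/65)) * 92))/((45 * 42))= -3965/3338496 = 0.00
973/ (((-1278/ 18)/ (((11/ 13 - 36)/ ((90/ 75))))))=2223305/5538 = 401.46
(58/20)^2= 841/100 = 8.41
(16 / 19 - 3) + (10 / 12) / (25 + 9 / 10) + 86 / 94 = -840145/693861 = -1.21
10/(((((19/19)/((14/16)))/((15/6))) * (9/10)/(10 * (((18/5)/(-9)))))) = -875/9 = -97.22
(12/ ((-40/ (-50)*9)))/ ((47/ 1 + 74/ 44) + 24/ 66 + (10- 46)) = 110/861 = 0.13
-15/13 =-1.15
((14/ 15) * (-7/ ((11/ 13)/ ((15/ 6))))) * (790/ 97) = -157.21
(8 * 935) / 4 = 1870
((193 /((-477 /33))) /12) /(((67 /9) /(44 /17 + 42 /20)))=-1692031/2414680 = -0.70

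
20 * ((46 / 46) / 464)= 5/116 = 0.04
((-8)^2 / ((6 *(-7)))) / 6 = -16/63 = -0.25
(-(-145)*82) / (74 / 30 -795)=-89175/5944 = -15.00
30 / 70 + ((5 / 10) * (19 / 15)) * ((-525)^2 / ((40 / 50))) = 12219399/56 = 218203.55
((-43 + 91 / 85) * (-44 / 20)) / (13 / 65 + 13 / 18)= 705672/7055 = 100.02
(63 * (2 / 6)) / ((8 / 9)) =189/8 = 23.62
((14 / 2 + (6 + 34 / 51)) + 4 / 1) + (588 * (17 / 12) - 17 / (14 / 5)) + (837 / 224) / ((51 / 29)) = 1381847/1632 = 846.72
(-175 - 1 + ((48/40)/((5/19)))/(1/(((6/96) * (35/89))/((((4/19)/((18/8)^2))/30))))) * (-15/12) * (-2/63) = -3.78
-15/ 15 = -1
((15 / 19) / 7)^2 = 225/17689 = 0.01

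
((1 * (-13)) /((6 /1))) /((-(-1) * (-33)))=13/198 = 0.07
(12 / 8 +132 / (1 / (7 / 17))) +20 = 2579/34 = 75.85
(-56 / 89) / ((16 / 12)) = -42/89 = -0.47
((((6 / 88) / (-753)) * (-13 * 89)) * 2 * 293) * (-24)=-4068012/2761 = -1473.38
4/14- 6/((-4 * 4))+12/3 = 261/56 = 4.66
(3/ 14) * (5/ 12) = 5/56 = 0.09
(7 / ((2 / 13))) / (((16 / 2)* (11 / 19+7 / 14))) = 1729/328 = 5.27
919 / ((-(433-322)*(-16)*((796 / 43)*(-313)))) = -39517/442486848 = 0.00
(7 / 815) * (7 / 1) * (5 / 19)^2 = 245/58843 = 0.00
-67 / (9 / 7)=-469/9 = -52.11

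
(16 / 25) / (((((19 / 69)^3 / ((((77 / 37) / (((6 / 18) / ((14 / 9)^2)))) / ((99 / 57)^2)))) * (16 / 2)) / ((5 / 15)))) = 33386248/5219775 = 6.40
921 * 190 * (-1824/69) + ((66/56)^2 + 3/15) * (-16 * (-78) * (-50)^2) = 374110920/1127 = 331952.90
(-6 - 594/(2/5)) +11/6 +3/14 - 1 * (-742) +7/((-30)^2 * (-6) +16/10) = -60485321/80976 = -746.95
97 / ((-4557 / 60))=-1940/1519 = -1.28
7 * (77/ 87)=539/87 = 6.20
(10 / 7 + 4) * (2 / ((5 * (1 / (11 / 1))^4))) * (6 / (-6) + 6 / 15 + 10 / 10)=2225432/175 = 12716.75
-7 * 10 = -70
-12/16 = -3/4 = -0.75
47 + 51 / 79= 3764/79 = 47.65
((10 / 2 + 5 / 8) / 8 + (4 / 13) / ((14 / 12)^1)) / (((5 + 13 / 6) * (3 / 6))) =16893/62608 = 0.27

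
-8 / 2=-4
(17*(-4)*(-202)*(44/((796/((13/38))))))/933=982124/3527673 = 0.28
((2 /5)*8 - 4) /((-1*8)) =1/10 = 0.10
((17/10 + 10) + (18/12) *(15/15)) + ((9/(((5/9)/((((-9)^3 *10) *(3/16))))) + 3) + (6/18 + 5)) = -2654621/120 = -22121.84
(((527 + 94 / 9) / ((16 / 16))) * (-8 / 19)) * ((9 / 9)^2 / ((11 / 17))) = -349.72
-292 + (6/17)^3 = -1434380/4913 = -291.96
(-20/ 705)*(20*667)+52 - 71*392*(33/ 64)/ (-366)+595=42354121/137616 = 307.77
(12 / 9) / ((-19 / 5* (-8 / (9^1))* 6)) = 5/76 = 0.07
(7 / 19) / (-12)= -7/228 = -0.03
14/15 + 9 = 149/15 = 9.93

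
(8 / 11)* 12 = 96/11 = 8.73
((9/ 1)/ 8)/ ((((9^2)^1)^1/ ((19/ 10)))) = 19/720 = 0.03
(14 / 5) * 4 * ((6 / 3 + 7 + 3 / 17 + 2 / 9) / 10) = 40264/3825 = 10.53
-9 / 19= -0.47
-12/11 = -1.09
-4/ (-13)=4/13 = 0.31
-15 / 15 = -1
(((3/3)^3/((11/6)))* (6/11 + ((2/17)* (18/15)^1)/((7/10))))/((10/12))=35208/71995 = 0.49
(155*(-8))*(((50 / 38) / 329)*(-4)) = 124000/6251 = 19.84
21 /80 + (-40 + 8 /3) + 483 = 107023/240 = 445.93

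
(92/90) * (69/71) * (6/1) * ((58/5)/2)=61364/1775 = 34.57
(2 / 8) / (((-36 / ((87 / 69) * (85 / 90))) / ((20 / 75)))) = -493/223560 = 0.00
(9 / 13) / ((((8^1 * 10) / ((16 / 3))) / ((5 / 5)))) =3/65 = 0.05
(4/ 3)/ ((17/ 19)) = 76/51 = 1.49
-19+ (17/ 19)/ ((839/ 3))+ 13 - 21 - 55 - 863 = -15064194/15941 = -945.00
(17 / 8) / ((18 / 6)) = 17/24 = 0.71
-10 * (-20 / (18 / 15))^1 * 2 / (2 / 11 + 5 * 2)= 1375/42 = 32.74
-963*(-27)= 26001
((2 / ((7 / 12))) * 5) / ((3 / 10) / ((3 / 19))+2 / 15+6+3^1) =3600/2317 = 1.55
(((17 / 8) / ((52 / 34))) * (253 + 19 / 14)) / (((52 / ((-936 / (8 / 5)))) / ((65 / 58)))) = -231554025/51968 = -4455.70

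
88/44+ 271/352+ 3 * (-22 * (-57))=1325199/352 = 3764.77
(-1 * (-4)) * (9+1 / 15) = 544/15 = 36.27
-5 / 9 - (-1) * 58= 517/9 = 57.44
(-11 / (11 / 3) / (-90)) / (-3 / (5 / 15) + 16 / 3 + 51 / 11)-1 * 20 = -6389/320 = -19.97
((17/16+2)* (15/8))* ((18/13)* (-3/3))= -6615/832 = -7.95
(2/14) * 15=15/7 = 2.14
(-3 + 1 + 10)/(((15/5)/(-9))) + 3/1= -21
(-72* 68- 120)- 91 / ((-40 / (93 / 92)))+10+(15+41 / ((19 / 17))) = -346244963/69920 = -4952.02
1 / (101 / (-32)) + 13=1281/101 = 12.68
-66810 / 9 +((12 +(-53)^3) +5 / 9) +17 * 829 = -1279753/9 = -142194.78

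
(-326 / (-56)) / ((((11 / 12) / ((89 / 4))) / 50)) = 7065.10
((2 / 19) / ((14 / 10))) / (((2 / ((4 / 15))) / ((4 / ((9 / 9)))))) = 16/399 = 0.04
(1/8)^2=1/64 = 0.02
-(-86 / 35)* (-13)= -1118/35 = -31.94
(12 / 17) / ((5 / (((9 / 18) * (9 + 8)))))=6/5 = 1.20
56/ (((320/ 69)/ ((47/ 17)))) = 22701/680 = 33.38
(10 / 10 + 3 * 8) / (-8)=-25/8 = -3.12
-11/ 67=-0.16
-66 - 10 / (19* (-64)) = -40123/608 = -65.99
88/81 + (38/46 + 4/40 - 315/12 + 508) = 18024991/37260 = 483.76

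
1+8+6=15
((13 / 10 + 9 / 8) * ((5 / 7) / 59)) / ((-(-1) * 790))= 97/2610160 = 0.00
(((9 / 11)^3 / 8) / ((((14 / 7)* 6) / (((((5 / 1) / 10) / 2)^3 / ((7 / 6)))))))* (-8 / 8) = -729/9540608 = 0.00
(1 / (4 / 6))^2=9/4 = 2.25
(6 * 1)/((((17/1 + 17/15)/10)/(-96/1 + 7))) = -20025/68 = -294.49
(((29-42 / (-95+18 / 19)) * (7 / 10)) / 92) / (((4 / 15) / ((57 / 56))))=8998191/10521856 = 0.86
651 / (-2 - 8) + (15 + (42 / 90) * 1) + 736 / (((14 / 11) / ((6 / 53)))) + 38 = 599161/11130 = 53.83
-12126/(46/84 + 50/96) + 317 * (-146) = -20689574/359 = -57631.13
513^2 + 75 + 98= 263342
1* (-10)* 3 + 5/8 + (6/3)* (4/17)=-3931/136 = -28.90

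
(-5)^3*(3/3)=-125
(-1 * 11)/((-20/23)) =253/20 = 12.65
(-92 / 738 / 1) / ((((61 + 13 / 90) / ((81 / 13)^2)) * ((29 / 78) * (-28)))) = 0.01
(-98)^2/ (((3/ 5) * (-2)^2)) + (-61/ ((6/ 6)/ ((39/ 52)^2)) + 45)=192593/48 = 4012.35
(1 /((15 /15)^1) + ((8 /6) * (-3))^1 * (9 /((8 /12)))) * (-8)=424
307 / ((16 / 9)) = 2763/16 = 172.69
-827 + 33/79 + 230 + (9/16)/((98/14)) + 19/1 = -5109737/8848 = -577.50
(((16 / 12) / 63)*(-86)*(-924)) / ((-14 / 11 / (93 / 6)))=-1290344/63 = -20481.65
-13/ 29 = -0.45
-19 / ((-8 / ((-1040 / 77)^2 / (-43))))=-2568800/254947 = -10.08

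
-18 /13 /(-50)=9/325 = 0.03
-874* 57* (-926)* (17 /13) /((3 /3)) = 784234956/13 = 60325765.85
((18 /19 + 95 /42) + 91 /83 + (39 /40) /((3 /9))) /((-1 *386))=-9578309/511326480 = -0.02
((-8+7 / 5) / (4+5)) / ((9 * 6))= -11/810 = -0.01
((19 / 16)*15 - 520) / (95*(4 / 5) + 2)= -8035/1248 = -6.44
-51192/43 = -1190.51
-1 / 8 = -0.12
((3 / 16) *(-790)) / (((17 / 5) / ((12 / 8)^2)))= -53325/544 = -98.02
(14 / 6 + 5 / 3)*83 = 332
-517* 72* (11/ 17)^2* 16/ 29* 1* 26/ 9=-208189696/8381 = -24840.67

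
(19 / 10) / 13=19/130 = 0.15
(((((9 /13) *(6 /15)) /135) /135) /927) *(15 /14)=1/56940975 = 0.00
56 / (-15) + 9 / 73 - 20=-23.61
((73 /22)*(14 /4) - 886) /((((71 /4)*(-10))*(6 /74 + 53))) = 1423501/15338840 = 0.09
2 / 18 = 1/9 = 0.11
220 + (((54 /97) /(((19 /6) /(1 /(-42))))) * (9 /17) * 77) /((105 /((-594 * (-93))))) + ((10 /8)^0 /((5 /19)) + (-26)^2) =888265939/1096585 = 810.03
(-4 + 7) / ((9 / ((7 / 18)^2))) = 49/972 = 0.05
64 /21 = 3.05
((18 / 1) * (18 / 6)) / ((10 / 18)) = 486/5 = 97.20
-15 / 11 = -1.36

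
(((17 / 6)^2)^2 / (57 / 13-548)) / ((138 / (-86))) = 46688239/631959408 = 0.07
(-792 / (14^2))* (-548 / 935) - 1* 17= -14.63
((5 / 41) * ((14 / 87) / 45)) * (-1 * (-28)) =0.01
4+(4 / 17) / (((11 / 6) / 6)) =892/187 = 4.77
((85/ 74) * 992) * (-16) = -674560/37 = -18231.35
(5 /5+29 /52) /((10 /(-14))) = -567/260 = -2.18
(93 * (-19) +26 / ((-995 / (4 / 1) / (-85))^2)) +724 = -41183619/39601 = -1039.96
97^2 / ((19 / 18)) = 169362/19 = 8913.79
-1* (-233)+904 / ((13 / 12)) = 13877/13 = 1067.46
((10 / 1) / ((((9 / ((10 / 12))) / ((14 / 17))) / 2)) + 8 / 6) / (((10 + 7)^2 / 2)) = 0.02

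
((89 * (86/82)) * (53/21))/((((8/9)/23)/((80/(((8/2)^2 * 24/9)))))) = 209930085/18368 = 11429.12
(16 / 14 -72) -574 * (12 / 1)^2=-579088/7 = -82726.86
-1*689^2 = -474721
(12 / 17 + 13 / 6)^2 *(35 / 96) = 3004715/998784 = 3.01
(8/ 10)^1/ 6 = 2/15 = 0.13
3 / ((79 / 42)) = 1.59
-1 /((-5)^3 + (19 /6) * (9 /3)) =2/231 = 0.01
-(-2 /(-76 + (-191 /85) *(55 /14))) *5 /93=-2380/1877577 = 0.00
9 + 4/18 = 83/9 = 9.22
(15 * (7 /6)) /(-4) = -35/8 = -4.38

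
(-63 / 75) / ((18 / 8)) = -28/75 = -0.37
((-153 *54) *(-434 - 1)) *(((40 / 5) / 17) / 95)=338256/19 = 17802.95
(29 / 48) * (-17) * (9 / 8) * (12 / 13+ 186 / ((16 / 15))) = -26963649/13312 = -2025.51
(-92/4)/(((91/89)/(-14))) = 4094/13 = 314.92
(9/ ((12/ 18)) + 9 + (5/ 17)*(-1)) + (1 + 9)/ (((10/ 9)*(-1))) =449/34 = 13.21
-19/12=-1.58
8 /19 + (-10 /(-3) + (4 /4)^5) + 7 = 670/57 = 11.75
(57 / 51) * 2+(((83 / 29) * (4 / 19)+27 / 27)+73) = 719740/9367 = 76.84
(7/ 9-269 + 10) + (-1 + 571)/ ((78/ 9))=-22517/117 = -192.45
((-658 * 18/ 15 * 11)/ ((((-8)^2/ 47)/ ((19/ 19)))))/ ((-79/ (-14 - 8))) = -5613069/3160 = -1776.29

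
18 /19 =0.95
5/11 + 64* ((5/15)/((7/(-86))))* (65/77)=-357025/1617 = -220.79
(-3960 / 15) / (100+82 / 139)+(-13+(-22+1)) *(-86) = 20423336/6991 = 2921.38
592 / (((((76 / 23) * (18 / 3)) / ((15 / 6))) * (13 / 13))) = 4255/57 = 74.65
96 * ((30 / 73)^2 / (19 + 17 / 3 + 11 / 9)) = 777600/1241657 = 0.63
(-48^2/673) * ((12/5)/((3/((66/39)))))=-202752/43745 = -4.63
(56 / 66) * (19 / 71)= 532/2343 = 0.23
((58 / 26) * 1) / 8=29/104 = 0.28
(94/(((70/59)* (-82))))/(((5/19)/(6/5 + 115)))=-4373021/10250 = -426.64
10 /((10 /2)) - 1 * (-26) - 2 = 26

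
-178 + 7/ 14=-355/2 = -177.50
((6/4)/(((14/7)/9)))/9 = 3/4 = 0.75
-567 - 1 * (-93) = -474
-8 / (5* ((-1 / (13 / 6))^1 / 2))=104/15 = 6.93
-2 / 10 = -1/5 = -0.20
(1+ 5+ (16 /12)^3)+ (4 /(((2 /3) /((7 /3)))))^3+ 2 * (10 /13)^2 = 12564466/4563 = 2753.55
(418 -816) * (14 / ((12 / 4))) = -5572/3 = -1857.33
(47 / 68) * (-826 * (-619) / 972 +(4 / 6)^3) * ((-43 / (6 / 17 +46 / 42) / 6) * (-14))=538951637/21384 = 25203.50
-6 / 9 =-2/3 = -0.67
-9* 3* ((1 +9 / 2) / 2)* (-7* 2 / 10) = 2079/20 = 103.95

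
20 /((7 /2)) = 40/7 = 5.71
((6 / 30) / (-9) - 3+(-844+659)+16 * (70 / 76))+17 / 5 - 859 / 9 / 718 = -11596949/68210 = -170.02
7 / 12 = 0.58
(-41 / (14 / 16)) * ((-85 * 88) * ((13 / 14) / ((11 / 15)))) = 21746400/49 = 443804.08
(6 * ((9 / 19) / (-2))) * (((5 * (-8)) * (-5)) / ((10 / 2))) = -1080/19 = -56.84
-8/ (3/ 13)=-104/3 = -34.67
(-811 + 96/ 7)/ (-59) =5581/413 = 13.51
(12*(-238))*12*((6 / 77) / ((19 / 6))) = -176256/209 = -843.33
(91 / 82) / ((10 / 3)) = 273/820 = 0.33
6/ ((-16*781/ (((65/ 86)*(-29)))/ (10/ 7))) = 0.02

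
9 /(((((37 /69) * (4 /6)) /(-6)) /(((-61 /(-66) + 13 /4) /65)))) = -1026513/105820 = -9.70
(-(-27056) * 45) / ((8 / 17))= 2587230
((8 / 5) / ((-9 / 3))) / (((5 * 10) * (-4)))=1/375 = 0.00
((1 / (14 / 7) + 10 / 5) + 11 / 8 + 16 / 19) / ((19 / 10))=3585/1444 = 2.48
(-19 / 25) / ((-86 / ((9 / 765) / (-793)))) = -19/144920750 = 0.00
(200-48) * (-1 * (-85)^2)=-1098200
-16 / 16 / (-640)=1/640 = 0.00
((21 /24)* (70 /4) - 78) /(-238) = 59/224 = 0.26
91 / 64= 1.42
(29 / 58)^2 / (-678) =-1/2712 = 0.00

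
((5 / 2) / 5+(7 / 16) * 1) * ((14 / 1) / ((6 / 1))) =35/16 = 2.19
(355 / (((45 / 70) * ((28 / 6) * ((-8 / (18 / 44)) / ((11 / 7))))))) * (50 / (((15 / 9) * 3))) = -5325/56 = -95.09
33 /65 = 0.51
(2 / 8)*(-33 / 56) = -33/224 = -0.15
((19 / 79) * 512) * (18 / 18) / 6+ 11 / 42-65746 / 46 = -107486419/76314 = -1408.48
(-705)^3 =-350402625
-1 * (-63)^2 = -3969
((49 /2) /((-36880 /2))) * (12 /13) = -147/119860 = 0.00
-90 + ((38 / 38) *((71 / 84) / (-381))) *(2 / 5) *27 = -800313/8890 = -90.02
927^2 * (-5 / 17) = -4296645/17 = -252743.82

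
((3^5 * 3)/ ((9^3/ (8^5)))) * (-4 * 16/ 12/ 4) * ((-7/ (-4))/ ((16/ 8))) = -114688/3 = -38229.33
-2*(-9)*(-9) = -162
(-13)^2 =169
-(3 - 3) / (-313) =0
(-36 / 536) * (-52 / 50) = 117/1675 = 0.07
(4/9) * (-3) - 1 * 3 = -13/3 = -4.33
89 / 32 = 2.78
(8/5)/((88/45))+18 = 18.82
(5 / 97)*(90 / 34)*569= 128025/1649 = 77.64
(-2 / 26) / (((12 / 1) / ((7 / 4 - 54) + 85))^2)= -17161/29952 = -0.57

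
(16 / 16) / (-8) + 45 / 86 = 137/344 = 0.40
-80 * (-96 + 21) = 6000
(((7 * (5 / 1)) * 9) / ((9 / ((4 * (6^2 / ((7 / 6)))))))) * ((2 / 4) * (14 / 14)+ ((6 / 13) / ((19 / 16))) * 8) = 3851280/247 = 15592.23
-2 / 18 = -1/9 = -0.11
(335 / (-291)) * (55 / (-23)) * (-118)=-2174150/6693 = -324.84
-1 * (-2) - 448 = -446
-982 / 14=-491/7 = -70.14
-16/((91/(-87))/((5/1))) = 6960/91 = 76.48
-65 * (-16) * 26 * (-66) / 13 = -137280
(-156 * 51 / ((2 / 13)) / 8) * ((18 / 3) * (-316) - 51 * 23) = 79355133/4 = 19838783.25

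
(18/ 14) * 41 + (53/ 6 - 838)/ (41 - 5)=29.68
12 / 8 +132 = 267/2 = 133.50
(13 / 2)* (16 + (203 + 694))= 5934.50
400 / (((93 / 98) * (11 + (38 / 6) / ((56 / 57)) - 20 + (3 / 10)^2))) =-54880000/320757 = -171.10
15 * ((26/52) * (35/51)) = 175/34 = 5.15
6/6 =1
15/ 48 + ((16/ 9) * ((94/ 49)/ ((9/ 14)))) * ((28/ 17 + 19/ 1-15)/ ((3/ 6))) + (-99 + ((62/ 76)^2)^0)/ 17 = 54.46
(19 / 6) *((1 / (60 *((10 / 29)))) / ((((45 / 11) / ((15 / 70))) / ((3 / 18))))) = 6061/4536000 = 0.00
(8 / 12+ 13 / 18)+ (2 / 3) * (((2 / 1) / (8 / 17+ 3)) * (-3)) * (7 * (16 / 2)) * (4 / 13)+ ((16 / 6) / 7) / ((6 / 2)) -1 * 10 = -2739155/96642 = -28.34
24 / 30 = 4/5 = 0.80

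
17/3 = 5.67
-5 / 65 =-1/13 = -0.08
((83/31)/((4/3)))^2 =62001/15376 = 4.03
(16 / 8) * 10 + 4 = 24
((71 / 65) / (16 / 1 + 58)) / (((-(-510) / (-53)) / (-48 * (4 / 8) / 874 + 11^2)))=-39786199/214400940 = -0.19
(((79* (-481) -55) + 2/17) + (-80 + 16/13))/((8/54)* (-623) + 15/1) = 227537532/461227 = 493.33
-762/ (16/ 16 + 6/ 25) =-19050/31 = -614.52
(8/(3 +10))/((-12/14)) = -28/39 = -0.72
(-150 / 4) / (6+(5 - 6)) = -15/2 = -7.50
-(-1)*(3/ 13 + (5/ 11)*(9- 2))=488/143 = 3.41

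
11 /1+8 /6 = 37/3 = 12.33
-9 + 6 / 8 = -33/4 = -8.25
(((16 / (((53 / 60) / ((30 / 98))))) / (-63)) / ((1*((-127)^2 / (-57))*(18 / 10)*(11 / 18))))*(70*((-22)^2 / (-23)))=-401280000/963401299 = -0.42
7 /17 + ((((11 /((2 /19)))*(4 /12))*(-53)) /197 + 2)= -139847/20094 = -6.96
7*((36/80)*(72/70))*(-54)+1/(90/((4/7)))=-275552/1575 = -174.95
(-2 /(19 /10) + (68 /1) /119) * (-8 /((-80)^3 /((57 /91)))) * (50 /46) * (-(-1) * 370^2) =-20535/29302 = -0.70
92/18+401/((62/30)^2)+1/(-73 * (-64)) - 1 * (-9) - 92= 646445257/40408128 = 16.00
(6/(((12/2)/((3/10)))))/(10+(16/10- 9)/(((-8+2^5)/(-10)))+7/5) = 18/869 = 0.02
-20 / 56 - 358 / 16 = -1273/56 = -22.73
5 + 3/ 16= 83/16 = 5.19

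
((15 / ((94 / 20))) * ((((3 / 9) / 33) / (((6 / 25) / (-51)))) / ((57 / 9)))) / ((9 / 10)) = -106250/88407 = -1.20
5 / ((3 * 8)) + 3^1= 77/24 = 3.21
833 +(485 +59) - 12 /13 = 17889/13 = 1376.08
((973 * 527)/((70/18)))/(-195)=-219759/325 = -676.18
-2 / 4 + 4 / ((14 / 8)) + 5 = 95/14 = 6.79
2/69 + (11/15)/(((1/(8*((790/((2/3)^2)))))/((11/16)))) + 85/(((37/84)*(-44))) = 804846787/112332 = 7164.89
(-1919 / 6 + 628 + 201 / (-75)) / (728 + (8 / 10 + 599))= 45823/199170 = 0.23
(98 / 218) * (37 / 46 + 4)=10829/5014 = 2.16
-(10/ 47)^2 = -100/2209 = -0.05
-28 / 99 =-0.28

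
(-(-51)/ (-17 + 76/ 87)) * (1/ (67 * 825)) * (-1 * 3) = 4437/25850275 = 0.00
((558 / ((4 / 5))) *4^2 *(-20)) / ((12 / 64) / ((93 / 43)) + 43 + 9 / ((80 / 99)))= -138384000/33619 = -4116.24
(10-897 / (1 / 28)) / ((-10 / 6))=15063.60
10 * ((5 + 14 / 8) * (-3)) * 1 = -202.50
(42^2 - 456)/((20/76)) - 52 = 24592/5 = 4918.40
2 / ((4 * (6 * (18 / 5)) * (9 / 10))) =25/972 = 0.03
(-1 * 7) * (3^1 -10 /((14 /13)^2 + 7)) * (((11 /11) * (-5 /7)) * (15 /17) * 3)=550575/23443 = 23.49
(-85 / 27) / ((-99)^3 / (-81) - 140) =-85/319653 = 0.00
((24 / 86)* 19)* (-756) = -172368/43 = -4008.56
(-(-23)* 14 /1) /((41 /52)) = 16744/41 = 408.39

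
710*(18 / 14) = 6390/7 = 912.86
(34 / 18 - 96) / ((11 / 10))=-770/9 = -85.56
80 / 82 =40/41 = 0.98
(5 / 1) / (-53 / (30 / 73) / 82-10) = -12300/28469 = -0.43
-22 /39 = -0.56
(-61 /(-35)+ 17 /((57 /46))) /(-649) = -30847/1294755 = -0.02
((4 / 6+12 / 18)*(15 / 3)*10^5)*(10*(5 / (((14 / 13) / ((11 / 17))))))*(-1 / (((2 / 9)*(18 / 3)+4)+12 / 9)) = -357500000/119 = -3004201.68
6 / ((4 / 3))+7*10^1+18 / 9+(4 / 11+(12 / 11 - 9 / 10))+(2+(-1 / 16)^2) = 1113143/14080 = 79.06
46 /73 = 0.63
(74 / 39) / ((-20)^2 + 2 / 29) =1073/226239 = 0.00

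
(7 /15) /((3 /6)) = 14/15 = 0.93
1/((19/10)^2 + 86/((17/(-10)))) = -1700/79863 = -0.02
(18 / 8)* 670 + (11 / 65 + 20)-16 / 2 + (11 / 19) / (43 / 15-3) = 1871429/1235 = 1515.33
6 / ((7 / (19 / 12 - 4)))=-29/14 = -2.07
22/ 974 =11/487 = 0.02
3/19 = 0.16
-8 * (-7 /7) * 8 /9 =64/9 = 7.11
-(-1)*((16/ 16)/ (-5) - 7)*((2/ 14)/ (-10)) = 0.10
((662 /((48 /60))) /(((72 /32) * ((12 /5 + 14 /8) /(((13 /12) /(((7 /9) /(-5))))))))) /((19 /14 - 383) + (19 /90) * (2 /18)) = 145226250/89796953 = 1.62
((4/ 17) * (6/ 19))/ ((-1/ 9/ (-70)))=15120/323 = 46.81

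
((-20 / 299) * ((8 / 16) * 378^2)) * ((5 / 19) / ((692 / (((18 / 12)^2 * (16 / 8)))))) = -8037225/982813 = -8.18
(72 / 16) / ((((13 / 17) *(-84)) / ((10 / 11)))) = -255/4004 = -0.06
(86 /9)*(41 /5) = 3526/45 = 78.36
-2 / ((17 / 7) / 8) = -6.59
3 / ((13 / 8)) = 24/13 = 1.85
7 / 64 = 0.11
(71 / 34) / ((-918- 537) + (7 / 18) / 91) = -8307/5787973 = 0.00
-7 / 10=-0.70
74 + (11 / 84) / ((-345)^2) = 739859411/9998100 = 74.00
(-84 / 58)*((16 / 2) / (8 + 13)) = -16/29 = -0.55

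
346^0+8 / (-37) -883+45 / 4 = -128903/148 = -870.97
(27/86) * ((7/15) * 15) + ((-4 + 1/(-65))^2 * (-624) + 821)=-258195113/27950 = -9237.75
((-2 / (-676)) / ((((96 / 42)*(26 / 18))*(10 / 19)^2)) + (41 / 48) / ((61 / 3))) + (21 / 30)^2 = 0.54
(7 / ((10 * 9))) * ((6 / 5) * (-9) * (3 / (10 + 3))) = -63/325 = -0.19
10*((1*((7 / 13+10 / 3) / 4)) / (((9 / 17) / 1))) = 12835/702 = 18.28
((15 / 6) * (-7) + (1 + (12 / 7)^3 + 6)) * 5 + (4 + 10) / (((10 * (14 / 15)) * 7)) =-9294/343 = -27.10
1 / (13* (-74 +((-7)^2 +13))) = -1/156 = -0.01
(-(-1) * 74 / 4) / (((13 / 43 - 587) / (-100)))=39775/12614 = 3.15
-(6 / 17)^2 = -36/289 = -0.12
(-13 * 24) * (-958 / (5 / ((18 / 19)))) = 5380128/95 = 56632.93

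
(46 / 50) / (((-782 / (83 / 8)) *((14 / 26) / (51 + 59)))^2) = 140873161/20844992 = 6.76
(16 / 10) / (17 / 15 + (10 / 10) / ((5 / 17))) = 6/17 = 0.35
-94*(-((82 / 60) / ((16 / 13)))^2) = 115.90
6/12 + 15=31/2 = 15.50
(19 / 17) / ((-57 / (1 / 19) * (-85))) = 1/82365 = 0.00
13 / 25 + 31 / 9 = 892/225 = 3.96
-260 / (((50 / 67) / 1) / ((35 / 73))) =-12194/73 = -167.04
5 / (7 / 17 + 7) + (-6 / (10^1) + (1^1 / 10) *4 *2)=551/630 = 0.87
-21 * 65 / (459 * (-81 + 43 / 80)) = 36400/984861 = 0.04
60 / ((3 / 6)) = 120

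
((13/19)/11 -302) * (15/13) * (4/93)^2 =-1682800/2611037 = -0.64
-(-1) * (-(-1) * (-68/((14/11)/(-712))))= 266288/7 = 38041.14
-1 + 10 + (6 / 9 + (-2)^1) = 23/3 = 7.67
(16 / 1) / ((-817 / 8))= -128/817 = -0.16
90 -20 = 70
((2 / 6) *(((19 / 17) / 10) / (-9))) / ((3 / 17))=-19/810 = -0.02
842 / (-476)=-421/238 = -1.77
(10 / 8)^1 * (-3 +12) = 11.25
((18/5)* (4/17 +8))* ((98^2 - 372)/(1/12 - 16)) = -55835136/3247 = -17195.91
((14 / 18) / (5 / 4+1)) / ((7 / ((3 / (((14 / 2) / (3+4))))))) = 4/27 = 0.15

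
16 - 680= -664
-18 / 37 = -0.49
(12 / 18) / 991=2/2973 = 0.00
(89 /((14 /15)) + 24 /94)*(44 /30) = 230681/1645 = 140.23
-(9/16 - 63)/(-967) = -999/15472 = -0.06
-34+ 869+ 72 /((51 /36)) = 15059/17 = 885.82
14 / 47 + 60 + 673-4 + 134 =40575/47 = 863.30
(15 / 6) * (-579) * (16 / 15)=-1544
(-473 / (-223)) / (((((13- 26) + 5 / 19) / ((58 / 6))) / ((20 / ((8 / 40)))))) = -1184650/7359 = -160.98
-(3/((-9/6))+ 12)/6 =-5/3 = -1.67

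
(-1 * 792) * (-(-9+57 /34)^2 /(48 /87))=178004871/2312 = 76991.73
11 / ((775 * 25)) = 11/19375 = 0.00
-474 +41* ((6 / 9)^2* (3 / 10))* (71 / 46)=-160619/345 = -465.56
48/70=24/35 = 0.69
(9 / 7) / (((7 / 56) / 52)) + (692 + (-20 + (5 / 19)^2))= 3049903/2527 = 1206.93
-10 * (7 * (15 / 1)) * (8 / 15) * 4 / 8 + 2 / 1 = -278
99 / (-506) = -9/46 = -0.20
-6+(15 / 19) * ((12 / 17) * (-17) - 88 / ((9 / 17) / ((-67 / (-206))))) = -341426/5871 = -58.15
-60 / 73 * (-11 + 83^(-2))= 4546680/502897 = 9.04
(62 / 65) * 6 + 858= 56142/65 = 863.72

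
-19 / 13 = -1.46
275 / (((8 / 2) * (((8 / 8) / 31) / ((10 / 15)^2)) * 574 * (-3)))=-8525/15498 = -0.55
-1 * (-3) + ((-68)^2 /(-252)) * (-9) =1177/7 = 168.14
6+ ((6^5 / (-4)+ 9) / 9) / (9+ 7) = -119/16 = -7.44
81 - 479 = -398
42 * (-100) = -4200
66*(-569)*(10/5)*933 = -70075764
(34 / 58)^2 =289/841 = 0.34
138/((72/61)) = 1403/12 = 116.92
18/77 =0.23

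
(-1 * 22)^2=484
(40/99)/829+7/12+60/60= 519943/328284 = 1.58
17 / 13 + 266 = 3475/13 = 267.31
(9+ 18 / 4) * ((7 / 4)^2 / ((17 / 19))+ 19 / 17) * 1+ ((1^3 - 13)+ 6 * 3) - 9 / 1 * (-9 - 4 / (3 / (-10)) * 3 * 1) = -115167/544 = -211.70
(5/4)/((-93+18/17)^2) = 1445/9771876 = 0.00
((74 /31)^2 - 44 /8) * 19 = 7239/1922 = 3.77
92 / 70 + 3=151/35 = 4.31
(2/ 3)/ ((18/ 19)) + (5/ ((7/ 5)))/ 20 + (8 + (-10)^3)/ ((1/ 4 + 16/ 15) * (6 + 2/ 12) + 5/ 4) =-267732929/2549988 = -104.99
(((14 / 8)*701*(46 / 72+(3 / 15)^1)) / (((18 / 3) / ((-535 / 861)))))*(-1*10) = 56630285/53136 = 1065.76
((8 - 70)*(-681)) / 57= 14074/19 = 740.74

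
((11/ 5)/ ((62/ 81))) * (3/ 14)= 2673/4340 = 0.62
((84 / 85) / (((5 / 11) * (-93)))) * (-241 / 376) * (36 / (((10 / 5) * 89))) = 167013/55111025 = 0.00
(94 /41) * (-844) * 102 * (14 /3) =-37763936/41 = -921071.61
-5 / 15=-1/3 = -0.33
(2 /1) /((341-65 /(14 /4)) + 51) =7/1307 = 0.01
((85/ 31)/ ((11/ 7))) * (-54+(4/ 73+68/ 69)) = -158721010/1717617 = -92.41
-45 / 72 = -5/8 = -0.62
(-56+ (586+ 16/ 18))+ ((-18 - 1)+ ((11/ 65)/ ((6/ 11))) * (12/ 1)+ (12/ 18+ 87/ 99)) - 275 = 1558283/6435 = 242.16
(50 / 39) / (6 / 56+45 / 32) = 11200/13221 = 0.85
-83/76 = -1.09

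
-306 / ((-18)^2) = -17/18 = -0.94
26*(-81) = -2106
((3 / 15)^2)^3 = 1/15625 = 0.00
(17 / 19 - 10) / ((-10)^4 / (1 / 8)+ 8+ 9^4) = -173/1644811 = 0.00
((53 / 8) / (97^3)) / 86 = 53/627919024 = 0.00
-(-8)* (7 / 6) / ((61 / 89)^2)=221788/11163 = 19.87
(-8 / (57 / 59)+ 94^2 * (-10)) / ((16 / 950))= -15740600/3 = -5246866.67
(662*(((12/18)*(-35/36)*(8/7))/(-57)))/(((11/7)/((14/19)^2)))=18165280/6111369 = 2.97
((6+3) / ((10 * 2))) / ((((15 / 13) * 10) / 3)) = 117/1000 = 0.12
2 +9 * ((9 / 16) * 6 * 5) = 1231/8 = 153.88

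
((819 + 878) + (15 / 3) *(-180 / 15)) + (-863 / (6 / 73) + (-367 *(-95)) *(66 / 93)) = 2953693/186 = 15880.07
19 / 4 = 4.75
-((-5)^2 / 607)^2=-625/368449 = 0.00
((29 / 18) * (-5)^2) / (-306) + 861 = 4741663/5508 = 860.87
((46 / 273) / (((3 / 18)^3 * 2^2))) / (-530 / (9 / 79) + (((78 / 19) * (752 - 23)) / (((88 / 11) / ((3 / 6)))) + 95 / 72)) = -283176/138924149 = 0.00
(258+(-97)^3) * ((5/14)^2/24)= -4849.14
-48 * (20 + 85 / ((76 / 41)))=-3161.05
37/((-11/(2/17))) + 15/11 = 181/187 = 0.97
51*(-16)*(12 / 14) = -699.43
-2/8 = -1/4 = -0.25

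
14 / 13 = 1.08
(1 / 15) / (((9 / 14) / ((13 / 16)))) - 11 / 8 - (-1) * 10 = 4703/540 = 8.71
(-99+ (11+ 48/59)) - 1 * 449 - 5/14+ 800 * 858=566523215/826 = 685863.46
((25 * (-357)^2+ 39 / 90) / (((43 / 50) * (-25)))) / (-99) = 95586763/63855 = 1496.93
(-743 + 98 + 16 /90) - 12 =-656.82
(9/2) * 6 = 27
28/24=7/6 = 1.17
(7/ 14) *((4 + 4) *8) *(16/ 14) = 256/7 = 36.57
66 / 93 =22/31 = 0.71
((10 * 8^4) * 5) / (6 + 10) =12800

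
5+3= 8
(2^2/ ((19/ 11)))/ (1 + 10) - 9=-167/19 = -8.79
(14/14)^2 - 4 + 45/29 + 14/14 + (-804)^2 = 18746051/29 = 646415.55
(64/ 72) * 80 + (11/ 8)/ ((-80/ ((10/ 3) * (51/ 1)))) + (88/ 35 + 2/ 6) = 1432103/20160 = 71.04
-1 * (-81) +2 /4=163/2 = 81.50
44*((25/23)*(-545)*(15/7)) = -8992500/161 = -55854.04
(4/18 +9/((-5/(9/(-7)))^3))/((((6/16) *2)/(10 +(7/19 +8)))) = 10638916/1157625 = 9.19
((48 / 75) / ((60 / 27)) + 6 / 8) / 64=519/32000 = 0.02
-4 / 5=-0.80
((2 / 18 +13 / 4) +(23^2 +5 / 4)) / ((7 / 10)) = 48025/63 = 762.30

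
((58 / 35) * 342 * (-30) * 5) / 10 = -8501.14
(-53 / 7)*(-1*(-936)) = -49608/7 = -7086.86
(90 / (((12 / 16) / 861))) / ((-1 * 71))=-103320/71 = -1455.21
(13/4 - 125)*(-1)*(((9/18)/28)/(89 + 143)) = 487/51968 = 0.01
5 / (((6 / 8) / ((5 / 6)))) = 50/9 = 5.56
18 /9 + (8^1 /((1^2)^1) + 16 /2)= 18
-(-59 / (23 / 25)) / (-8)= -1475/184 = -8.02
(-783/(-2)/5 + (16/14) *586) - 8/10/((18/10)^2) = 747.77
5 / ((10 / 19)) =19/2 = 9.50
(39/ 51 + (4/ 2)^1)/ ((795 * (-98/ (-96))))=752/220745 = 0.00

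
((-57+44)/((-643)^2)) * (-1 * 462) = 6006/413449 = 0.01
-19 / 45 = -0.42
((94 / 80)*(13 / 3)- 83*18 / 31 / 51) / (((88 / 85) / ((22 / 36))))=262237/107136 = 2.45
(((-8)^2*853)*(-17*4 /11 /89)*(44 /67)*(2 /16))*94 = -174476032/5963 = -29259.77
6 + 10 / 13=88/13 = 6.77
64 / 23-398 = -395.22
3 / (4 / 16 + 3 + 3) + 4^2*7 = 112.48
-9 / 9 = -1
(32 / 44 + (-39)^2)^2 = 280194121/121 = 2315653.89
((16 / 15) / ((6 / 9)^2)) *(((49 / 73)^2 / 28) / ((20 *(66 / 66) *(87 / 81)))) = 27783/15454100 = 0.00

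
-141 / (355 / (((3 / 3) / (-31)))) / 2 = 141/22010 = 0.01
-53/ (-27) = 53/27 = 1.96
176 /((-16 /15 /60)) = -9900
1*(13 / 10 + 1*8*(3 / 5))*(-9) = -549/10 = -54.90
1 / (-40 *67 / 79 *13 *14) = -79/487760 = 0.00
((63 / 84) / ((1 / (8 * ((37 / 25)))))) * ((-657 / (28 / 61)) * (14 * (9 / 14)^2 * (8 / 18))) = -40036923/1225 = -32683.20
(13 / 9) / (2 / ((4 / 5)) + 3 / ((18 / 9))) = 13/36 = 0.36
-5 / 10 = -0.50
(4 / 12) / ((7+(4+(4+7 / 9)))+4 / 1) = 3/178 = 0.02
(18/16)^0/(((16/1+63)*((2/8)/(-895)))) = -3580/79 = -45.32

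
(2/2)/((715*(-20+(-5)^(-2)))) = -5/71357 = 0.00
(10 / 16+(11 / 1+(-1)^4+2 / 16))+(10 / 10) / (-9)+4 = 16.64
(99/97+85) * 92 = 767648/97 = 7913.90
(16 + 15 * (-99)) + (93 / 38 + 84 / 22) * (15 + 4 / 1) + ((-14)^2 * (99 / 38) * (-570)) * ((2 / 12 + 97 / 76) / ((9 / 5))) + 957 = -97696305/418 = -233723.22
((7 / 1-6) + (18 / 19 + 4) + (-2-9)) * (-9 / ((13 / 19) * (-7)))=-864/91 = -9.49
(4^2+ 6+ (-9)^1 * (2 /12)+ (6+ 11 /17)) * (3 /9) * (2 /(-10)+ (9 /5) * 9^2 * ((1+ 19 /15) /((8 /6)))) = 11429509/5100 = 2241.08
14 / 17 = 0.82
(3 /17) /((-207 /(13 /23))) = -13/26979 = 0.00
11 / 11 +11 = 12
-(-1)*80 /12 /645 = 0.01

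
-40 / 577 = -0.07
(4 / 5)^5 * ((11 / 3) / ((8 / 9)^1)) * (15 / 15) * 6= 25344/3125 = 8.11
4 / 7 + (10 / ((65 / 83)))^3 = 32028860/15379 = 2082.64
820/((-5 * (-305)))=164/305 = 0.54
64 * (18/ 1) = 1152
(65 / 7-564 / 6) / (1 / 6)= -3558/7 = -508.29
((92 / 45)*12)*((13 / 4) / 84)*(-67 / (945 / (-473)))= 9475609/297675 = 31.83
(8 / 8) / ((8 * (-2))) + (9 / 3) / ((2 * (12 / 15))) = 29/16 = 1.81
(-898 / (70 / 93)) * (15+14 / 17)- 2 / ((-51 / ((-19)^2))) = -33672629/1785 = -18864.22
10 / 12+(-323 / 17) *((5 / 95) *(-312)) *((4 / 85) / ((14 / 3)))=14207/3570 = 3.98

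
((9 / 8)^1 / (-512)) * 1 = -9/4096 = 0.00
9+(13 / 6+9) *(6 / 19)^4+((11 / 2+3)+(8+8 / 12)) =20547229/781926 = 26.28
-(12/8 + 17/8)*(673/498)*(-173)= 3376441/3984 = 847.50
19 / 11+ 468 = 5167/11 = 469.73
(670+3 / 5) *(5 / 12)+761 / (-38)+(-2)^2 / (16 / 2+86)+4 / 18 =259.66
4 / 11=0.36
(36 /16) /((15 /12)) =1.80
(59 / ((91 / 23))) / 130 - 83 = -980533/11830 = -82.89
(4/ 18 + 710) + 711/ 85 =549719/765 = 718.59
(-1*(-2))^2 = 4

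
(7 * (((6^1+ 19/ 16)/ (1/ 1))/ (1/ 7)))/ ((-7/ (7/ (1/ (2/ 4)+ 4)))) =-58.70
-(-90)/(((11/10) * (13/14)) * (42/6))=1800/143 = 12.59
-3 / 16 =-0.19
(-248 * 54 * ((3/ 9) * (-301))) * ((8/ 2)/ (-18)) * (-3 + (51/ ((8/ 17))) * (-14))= 453934488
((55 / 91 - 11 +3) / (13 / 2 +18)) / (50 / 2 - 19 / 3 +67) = -4038/1145963 = 0.00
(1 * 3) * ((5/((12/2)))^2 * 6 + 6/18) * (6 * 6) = 486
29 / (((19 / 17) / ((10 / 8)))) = 2465/76 = 32.43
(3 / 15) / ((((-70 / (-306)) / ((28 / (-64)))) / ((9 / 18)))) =-153/800 = -0.19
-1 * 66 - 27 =-93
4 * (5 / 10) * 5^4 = 1250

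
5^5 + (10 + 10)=3145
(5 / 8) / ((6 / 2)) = 5/24 = 0.21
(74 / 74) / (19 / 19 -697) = -1/696 = 0.00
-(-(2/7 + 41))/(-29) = -1.42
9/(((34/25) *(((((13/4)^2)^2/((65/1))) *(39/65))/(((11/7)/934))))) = 0.01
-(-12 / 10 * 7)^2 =-1764/25 = -70.56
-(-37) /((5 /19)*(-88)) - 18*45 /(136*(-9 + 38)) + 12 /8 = -65749/216920 = -0.30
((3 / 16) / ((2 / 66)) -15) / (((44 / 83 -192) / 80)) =58515/15892 = 3.68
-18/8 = -9/4 = -2.25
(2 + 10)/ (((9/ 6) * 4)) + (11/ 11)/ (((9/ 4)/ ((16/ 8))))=26/9 = 2.89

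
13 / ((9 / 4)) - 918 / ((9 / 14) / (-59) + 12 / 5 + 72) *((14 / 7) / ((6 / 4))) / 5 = 2292196/921681 = 2.49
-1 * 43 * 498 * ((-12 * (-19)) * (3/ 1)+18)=-15032628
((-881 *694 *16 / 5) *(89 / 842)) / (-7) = 435326768/14735 = 29543.72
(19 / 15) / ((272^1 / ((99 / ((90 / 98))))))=10241/20400 = 0.50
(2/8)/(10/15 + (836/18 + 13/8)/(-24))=-432/2309 = -0.19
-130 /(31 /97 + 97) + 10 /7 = 613/6608 = 0.09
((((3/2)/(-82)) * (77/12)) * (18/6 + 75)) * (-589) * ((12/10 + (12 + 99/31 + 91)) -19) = 476669.49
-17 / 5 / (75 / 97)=-1649/375 = -4.40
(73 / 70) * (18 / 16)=657/560 = 1.17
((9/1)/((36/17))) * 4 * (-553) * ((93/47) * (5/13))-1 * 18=-7172.61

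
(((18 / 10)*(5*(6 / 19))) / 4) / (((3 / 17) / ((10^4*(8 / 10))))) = 32210.53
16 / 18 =8/9 = 0.89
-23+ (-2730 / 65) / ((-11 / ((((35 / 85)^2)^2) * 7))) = -20424919/918731 = -22.23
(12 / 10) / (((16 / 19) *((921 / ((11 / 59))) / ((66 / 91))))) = 6897/32965660 = 0.00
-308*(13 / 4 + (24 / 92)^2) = -540617/529 = -1021.96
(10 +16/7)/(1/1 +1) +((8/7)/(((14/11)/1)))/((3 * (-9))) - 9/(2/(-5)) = 75701/2646 = 28.61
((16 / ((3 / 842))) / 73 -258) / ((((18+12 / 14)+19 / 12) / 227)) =-2182.04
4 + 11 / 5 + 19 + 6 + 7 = 191/5 = 38.20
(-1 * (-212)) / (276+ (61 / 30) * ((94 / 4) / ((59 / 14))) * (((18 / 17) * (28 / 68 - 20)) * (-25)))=3614812/104950731 = 0.03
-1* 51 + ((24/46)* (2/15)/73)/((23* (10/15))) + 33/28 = -269353239/5406380 = -49.82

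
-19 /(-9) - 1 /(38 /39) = 371/342 = 1.08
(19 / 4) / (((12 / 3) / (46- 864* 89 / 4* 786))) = -143545171/8 = -17943146.38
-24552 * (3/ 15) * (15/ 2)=-36828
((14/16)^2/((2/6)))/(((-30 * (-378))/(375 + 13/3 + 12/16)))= 0.08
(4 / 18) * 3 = 2/3 = 0.67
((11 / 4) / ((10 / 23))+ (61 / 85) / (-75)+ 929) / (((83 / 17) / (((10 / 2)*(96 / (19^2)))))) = 190804348/749075 = 254.72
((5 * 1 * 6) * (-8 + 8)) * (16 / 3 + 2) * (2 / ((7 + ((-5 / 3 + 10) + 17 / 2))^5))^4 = 0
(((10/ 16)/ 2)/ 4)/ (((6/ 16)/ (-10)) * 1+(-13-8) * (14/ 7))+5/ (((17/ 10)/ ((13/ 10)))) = 873955/228684 = 3.82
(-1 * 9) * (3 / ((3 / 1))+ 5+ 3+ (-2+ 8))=-135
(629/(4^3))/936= 629/59904 = 0.01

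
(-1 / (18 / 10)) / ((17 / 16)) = -80/153 = -0.52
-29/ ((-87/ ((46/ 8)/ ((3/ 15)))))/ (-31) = -0.31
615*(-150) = -92250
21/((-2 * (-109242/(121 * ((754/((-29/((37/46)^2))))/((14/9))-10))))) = -37303453/154104048 = -0.24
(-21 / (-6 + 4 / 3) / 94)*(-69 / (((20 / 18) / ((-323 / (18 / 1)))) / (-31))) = -6218073/3760 = -1653.74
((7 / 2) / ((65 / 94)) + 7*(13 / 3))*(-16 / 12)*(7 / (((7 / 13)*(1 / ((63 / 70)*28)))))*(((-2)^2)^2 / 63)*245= -961985.42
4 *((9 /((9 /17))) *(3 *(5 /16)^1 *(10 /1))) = 1275/2 = 637.50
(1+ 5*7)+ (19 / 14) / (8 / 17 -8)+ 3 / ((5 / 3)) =337073/8960 = 37.62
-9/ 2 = -4.50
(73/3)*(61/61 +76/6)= 2993/9 = 332.56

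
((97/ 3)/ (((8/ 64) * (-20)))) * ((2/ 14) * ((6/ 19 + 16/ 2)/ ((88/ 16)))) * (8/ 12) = -122608/65835 = -1.86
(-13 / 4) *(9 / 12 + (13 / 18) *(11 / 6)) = -182/27 = -6.74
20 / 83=0.24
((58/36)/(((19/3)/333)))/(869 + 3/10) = 0.10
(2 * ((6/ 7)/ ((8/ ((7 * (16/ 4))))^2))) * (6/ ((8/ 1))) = 63/4 = 15.75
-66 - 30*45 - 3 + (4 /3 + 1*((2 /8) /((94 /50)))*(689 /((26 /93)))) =-1229453/1128 = -1089.94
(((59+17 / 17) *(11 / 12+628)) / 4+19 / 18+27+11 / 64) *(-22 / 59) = -59951089/16992 = -3528.19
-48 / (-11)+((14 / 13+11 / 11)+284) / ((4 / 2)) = 147.40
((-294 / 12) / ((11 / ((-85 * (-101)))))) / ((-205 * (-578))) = -4949/30668 = -0.16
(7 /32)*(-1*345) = -75.47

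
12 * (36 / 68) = 108/17 = 6.35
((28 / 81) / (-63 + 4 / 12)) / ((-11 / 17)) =119/13959 = 0.01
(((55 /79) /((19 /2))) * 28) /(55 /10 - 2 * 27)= -6160/145597 = -0.04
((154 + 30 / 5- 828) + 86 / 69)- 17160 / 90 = -59162/69 = -857.42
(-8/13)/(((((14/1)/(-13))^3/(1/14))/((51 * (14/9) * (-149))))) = -428077/1029 = -416.01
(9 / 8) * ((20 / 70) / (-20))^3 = -9/2744000 = 0.00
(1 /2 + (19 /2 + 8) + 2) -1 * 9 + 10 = 21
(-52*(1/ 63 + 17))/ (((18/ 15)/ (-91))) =1811680/27 = 67099.26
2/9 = 0.22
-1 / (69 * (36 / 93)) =-31/828 = -0.04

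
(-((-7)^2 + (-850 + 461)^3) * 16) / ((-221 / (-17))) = 941821120/13 = 72447778.46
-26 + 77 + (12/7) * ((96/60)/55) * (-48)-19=56992/1925 = 29.61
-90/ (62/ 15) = -675/31 = -21.77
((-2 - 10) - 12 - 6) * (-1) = 30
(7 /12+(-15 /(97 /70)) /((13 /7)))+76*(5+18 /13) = 479.99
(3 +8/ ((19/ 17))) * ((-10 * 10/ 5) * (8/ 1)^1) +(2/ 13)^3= -67843208/41743 = -1625.26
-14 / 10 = -7/5 = -1.40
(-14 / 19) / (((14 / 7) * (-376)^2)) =-7/2686144 = 0.00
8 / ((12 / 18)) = 12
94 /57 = 1.65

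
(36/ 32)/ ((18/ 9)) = 9/16 = 0.56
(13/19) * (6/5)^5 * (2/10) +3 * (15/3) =4554213/296875 = 15.34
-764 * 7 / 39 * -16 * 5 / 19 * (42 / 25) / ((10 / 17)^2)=86552032/30875 = 2803.30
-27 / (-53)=27/53 = 0.51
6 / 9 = 2/3 = 0.67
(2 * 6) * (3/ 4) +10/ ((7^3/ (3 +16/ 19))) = 59383/6517 = 9.11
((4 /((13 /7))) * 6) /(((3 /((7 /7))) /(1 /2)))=2.15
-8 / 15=-0.53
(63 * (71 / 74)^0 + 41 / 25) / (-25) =-1616/625 = -2.59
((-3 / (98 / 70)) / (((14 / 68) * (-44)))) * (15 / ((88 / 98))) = 3825/968 = 3.95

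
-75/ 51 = -25/17 = -1.47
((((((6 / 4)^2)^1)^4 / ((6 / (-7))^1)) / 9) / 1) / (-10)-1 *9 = -44379/5120 = -8.67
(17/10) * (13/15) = 221/150 = 1.47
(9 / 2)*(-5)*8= -180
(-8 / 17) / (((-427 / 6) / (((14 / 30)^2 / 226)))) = 56/8788575 = 0.00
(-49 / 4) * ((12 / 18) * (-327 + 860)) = -26117/6 = -4352.83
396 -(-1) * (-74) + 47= 369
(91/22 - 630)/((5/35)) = -4381.05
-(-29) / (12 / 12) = 29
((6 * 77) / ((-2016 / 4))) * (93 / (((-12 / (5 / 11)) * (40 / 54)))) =279/64 = 4.36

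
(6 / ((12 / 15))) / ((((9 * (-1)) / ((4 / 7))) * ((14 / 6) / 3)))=-30/49 = -0.61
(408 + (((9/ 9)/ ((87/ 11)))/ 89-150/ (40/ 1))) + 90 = 15307955/30972 = 494.25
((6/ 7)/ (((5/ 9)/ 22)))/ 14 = 594/245 = 2.42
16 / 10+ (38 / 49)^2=2.20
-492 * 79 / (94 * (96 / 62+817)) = -602454/1192625 = -0.51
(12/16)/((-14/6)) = -9/28 = -0.32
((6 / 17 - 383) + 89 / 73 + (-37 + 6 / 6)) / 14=-37002/1241 = -29.82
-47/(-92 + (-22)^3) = 47/10740 = 0.00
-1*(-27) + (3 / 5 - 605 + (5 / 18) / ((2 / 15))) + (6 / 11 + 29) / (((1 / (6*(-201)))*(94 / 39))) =-476427823/31020 = -15358.73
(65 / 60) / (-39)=-1/36 = -0.03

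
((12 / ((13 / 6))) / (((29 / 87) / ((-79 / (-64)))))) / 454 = 2133/47216 = 0.05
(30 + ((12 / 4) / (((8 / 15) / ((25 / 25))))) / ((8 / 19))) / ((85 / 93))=51615/1088 = 47.44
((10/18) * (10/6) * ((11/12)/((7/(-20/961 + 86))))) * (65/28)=246156625/10171224 = 24.20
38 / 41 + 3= 161/41 = 3.93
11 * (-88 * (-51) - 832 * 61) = -508904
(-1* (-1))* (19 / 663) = 19/663 = 0.03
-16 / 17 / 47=-16/799 = -0.02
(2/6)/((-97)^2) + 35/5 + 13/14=3133211/395178 = 7.93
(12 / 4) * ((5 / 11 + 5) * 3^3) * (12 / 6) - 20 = 9500/11 = 863.64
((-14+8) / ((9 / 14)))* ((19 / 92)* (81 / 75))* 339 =-405783/575 = -705.71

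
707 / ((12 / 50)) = 17675/6 = 2945.83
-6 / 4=-3/2 = -1.50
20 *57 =1140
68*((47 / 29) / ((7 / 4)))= 12784/203 = 62.98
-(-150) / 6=25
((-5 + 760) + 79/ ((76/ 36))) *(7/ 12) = 26348/57 = 462.25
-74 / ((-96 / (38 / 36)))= 703/864 = 0.81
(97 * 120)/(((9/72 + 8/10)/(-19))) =-8846400/37 = -239091.89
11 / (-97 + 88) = -11/9 = -1.22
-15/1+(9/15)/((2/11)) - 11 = -227/10 = -22.70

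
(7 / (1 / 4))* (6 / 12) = 14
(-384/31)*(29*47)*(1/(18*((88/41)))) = -437.01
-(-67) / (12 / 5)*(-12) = -335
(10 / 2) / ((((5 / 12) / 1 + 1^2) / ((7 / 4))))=105/17 = 6.18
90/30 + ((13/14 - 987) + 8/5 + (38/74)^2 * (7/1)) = -93877517/95830 = -979.63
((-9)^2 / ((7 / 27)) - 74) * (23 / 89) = 61.62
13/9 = 1.44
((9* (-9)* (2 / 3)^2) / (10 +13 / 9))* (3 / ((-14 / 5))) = 2430/721 = 3.37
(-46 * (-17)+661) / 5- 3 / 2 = 2871/10 = 287.10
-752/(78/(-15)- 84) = 1880/223 = 8.43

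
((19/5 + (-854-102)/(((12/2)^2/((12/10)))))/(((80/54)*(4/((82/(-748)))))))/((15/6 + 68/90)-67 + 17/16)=-1398141/168789940 = -0.01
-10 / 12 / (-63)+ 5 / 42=25/189 = 0.13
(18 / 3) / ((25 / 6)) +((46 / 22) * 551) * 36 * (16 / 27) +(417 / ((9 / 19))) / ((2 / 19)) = 54355201/1650 = 32942.55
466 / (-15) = -466/15 = -31.07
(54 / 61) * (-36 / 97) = -1944/5917 = -0.33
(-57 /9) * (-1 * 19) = 361/3 = 120.33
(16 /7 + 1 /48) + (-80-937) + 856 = -158.69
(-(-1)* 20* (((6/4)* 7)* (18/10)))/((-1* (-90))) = 21/5 = 4.20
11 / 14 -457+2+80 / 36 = -56951/126 = -451.99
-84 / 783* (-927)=2884/29 = 99.45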